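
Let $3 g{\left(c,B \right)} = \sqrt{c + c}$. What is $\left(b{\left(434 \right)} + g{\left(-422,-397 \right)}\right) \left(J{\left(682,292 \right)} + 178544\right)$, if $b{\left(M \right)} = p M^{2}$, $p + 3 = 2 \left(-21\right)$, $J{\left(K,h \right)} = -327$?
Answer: $-1510570856340 + \frac{356434 i \sqrt{211}}{3} \approx -1.5106 \cdot 10^{12} + 1.7258 \cdot 10^{6} i$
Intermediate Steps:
$g{\left(c,B \right)} = \frac{\sqrt{2} \sqrt{c}}{3}$ ($g{\left(c,B \right)} = \frac{\sqrt{c + c}}{3} = \frac{\sqrt{2 c}}{3} = \frac{\sqrt{2} \sqrt{c}}{3}$)
$p = -45$ ($p = -3 + 2 \left(-21\right) = -3 - 42 = -45$)
$b{\left(M \right)} = - 45 M^{2}$
$\left(b{\left(434 \right)} + g{\left(-422,-397 \right)}\right) \left(J{\left(682,292 \right)} + 178544\right) = \left(- 45 \cdot 434^{2} + \frac{\sqrt{2} \sqrt{-422}}{3}\right) \left(-327 + 178544\right) = \left(\left(-45\right) 188356 + \frac{\sqrt{2} i \sqrt{422}}{3}\right) 178217 = \left(-8476020 + \frac{2 i \sqrt{211}}{3}\right) 178217 = -1510570856340 + \frac{356434 i \sqrt{211}}{3}$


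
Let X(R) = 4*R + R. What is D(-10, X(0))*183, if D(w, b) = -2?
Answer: -366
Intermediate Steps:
X(R) = 5*R
D(-10, X(0))*183 = -2*183 = -366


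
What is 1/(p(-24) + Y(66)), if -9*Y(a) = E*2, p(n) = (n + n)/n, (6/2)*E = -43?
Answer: 27/140 ≈ 0.19286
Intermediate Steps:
E = -43/3 (E = (⅓)*(-43) = -43/3 ≈ -14.333)
p(n) = 2 (p(n) = (2*n)/n = 2)
Y(a) = 86/27 (Y(a) = -(-43)*2/27 = -⅑*(-86/3) = 86/27)
1/(p(-24) + Y(66)) = 1/(2 + 86/27) = 1/(140/27) = 27/140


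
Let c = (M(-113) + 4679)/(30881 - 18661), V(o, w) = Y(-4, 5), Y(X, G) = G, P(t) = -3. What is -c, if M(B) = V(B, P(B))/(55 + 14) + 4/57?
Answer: -1533589/4005105 ≈ -0.38291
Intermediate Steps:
V(o, w) = 5
M(B) = 187/1311 (M(B) = 5/(55 + 14) + 4/57 = 5/69 + 4*(1/57) = 5*(1/69) + 4/57 = 5/69 + 4/57 = 187/1311)
c = 1533589/4005105 (c = (187/1311 + 4679)/(30881 - 18661) = (6134356/1311)/12220 = (6134356/1311)*(1/12220) = 1533589/4005105 ≈ 0.38291)
-c = -1*1533589/4005105 = -1533589/4005105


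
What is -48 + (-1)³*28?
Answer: -76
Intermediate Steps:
-48 + (-1)³*28 = -48 - 1*28 = -48 - 28 = -76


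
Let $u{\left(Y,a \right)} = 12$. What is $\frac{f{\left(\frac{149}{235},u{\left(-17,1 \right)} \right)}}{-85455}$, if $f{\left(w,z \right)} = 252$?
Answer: $- \frac{28}{9495} \approx -0.0029489$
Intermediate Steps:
$\frac{f{\left(\frac{149}{235},u{\left(-17,1 \right)} \right)}}{-85455} = \frac{252}{-85455} = 252 \left(- \frac{1}{85455}\right) = - \frac{28}{9495}$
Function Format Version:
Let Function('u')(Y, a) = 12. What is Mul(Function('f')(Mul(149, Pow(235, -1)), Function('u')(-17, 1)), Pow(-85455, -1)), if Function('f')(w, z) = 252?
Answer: Rational(-28, 9495) ≈ -0.0029489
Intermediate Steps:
Mul(Function('f')(Mul(149, Pow(235, -1)), Function('u')(-17, 1)), Pow(-85455, -1)) = Mul(252, Pow(-85455, -1)) = Mul(252, Rational(-1, 85455)) = Rational(-28, 9495)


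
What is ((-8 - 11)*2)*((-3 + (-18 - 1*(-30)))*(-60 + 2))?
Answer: 19836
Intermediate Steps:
((-8 - 11)*2)*((-3 + (-18 - 1*(-30)))*(-60 + 2)) = (-19*2)*((-3 + (-18 + 30))*(-58)) = -38*(-3 + 12)*(-58) = -342*(-58) = -38*(-522) = 19836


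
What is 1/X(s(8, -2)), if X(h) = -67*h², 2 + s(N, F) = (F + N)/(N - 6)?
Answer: -1/67 ≈ -0.014925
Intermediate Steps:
s(N, F) = -2 + (F + N)/(-6 + N) (s(N, F) = -2 + (F + N)/(N - 6) = -2 + (F + N)/(-6 + N))
1/X(s(8, -2)) = 1/(-67*(12 - 2 - 1*8)²/(-6 + 8)²) = 1/(-67*(12 - 2 - 8)²/4) = 1/(-67*1²) = 1/(-67*1) = 1/(-67) = -1/67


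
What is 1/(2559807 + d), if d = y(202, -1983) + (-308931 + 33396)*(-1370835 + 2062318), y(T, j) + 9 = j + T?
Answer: -1/190525210388 ≈ -5.2486e-12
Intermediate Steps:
y(T, j) = -9 + T + j (y(T, j) = -9 + (j + T) = -9 + (T + j) = -9 + T + j)
d = -190527770195 (d = (-9 + 202 - 1983) + (-308931 + 33396)*(-1370835 + 2062318) = -1790 - 275535*691483 = -1790 - 190527768405 = -190527770195)
1/(2559807 + d) = 1/(2559807 - 190527770195) = 1/(-190525210388) = -1/190525210388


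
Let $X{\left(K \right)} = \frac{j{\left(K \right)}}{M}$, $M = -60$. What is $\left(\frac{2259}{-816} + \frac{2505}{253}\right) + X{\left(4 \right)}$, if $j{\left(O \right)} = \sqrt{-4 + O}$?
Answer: $\frac{490851}{68816} \approx 7.1328$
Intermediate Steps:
$X{\left(K \right)} = - \frac{\sqrt{-4 + K}}{60}$ ($X{\left(K \right)} = \frac{\sqrt{-4 + K}}{-60} = \sqrt{-4 + K} \left(- \frac{1}{60}\right) = - \frac{\sqrt{-4 + K}}{60}$)
$\left(\frac{2259}{-816} + \frac{2505}{253}\right) + X{\left(4 \right)} = \left(\frac{2259}{-816} + \frac{2505}{253}\right) - \frac{\sqrt{-4 + 4}}{60} = \left(2259 \left(- \frac{1}{816}\right) + 2505 \cdot \frac{1}{253}\right) - \frac{\sqrt{0}}{60} = \left(- \frac{753}{272} + \frac{2505}{253}\right) - 0 = \frac{490851}{68816} + 0 = \frac{490851}{68816}$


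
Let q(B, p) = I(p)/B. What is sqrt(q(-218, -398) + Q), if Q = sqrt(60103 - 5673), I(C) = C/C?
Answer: sqrt(-218 + 47524*sqrt(54430))/218 ≈ 15.274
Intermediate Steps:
I(C) = 1
q(B, p) = 1/B
Q = sqrt(54430) ≈ 233.30
sqrt(q(-218, -398) + Q) = sqrt(1/(-218) + sqrt(54430)) = sqrt(-1/218 + sqrt(54430))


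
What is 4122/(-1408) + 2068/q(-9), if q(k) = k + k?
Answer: -746485/6336 ≈ -117.82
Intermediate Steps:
q(k) = 2*k
4122/(-1408) + 2068/q(-9) = 4122/(-1408) + 2068/((2*(-9))) = 4122*(-1/1408) + 2068/(-18) = -2061/704 + 2068*(-1/18) = -2061/704 - 1034/9 = -746485/6336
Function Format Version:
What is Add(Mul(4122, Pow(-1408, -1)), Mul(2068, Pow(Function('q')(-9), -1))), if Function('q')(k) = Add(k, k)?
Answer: Rational(-746485, 6336) ≈ -117.82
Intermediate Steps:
Function('q')(k) = Mul(2, k)
Add(Mul(4122, Pow(-1408, -1)), Mul(2068, Pow(Function('q')(-9), -1))) = Add(Mul(4122, Pow(-1408, -1)), Mul(2068, Pow(Mul(2, -9), -1))) = Add(Mul(4122, Rational(-1, 1408)), Mul(2068, Pow(-18, -1))) = Add(Rational(-2061, 704), Mul(2068, Rational(-1, 18))) = Add(Rational(-2061, 704), Rational(-1034, 9)) = Rational(-746485, 6336)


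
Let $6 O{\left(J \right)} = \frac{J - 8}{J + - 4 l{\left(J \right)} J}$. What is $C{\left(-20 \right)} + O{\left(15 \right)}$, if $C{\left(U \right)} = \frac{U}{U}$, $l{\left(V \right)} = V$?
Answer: $\frac{5303}{5310} \approx 0.99868$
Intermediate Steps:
$C{\left(U \right)} = 1$
$O{\left(J \right)} = \frac{-8 + J}{6 \left(J - 4 J^{2}\right)}$ ($O{\left(J \right)} = \frac{\left(J - 8\right) \frac{1}{J + - 4 J J}}{6} = \frac{\left(-8 + J\right) \frac{1}{J - 4 J^{2}}}{6} = \frac{\frac{1}{J - 4 J^{2}} \left(-8 + J\right)}{6} = \frac{-8 + J}{6 \left(J - 4 J^{2}\right)}$)
$C{\left(-20 \right)} + O{\left(15 \right)} = 1 + \frac{8 - 15}{6 \cdot 15 \left(-1 + 4 \cdot 15\right)} = 1 + \frac{1}{6} \cdot \frac{1}{15} \frac{1}{-1 + 60} \left(8 - 15\right) = 1 + \frac{1}{6} \cdot \frac{1}{15} \cdot \frac{1}{59} \left(-7\right) = 1 - \frac{7}{5310} = \frac{5303}{5310}$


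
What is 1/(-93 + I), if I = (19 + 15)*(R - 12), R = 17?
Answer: 1/77 ≈ 0.012987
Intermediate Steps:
I = 170 (I = (19 + 15)*(17 - 12) = 34*5 = 170)
1/(-93 + I) = 1/(-93 + 170) = 1/77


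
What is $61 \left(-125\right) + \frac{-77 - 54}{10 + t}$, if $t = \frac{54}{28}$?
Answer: $- \frac{1275209}{167} \approx -7636.0$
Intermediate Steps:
$t = \frac{27}{14}$ ($t = 54 \cdot \frac{1}{28} = \frac{27}{14} \approx 1.9286$)
$61 \left(-125\right) + \frac{-77 - 54}{10 + t} = 61 \left(-125\right) + \frac{-77 - 54}{10 + \frac{27}{14}} = -7625 - \frac{131}{\frac{167}{14}} = -7625 - \frac{1834}{167} = - \frac{1275209}{167}$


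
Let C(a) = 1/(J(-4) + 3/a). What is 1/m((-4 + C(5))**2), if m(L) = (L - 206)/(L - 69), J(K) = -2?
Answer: 2292/9005 ≈ 0.25453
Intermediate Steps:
C(a) = 1/(-2 + 3/a)
m(L) = (-206 + L)/(-69 + L)
1/m((-4 + C(5))**2) = 1/((-206 + (-4 + 5/(3 - 2*5))**2)/(-69 + (-4 + 5/(3 - 2*5))**2)) = 1/((-206 + (-4 + 5/(3 - 10))**2)/(-69 + (-4 + 5/(3 - 10))**2)) = 1/((-206 + (-4 + 5/(-7))**2)/(-69 + (-4 + 5/(-7))**2)) = 1/((-206 + (-4 + 5*(-1/7))**2)/(-69 + (-4 + 5*(-1/7))**2)) = 1/((-206 + (-4 - 5/7)**2)/(-69 + (-4 - 5/7)**2)) = 1/((-206 + (-33/7)**2)/(-69 + (-33/7)**2)) = 1/((-206 + 1089/49)/(-69 + 1089/49)) = 1/(-9005/49/(-2292/49)) = 1/(-49/2292*(-9005/49)) = 1/(9005/2292) = 2292/9005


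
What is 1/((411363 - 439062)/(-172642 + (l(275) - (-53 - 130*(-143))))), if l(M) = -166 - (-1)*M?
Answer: 63690/9233 ≈ 6.8981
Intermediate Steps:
l(M) = -166 + M
1/((411363 - 439062)/(-172642 + (l(275) - (-53 - 130*(-143))))) = 1/((411363 - 439062)/(-172642 + ((-166 + 275) - (-53 - 130*(-143))))) = 1/(-27699/(-172642 + (109 - (-53 + 18590)))) = 1/(-27699/(-172642 + (109 - 1*18537))) = 1/(-27699/(-172642 + (109 - 18537))) = 1/(-27699/(-172642 - 18428)) = 1/(-27699/(-191070)) = 1/(-27699*(-1/191070)) = 1/(9233/63690) = 63690/9233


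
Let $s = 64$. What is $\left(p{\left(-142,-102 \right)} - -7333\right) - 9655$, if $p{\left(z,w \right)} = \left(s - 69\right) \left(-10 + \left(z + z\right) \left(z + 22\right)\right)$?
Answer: $-172672$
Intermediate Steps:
$p{\left(z,w \right)} = 50 - 10 z \left(22 + z\right)$ ($p{\left(z,w \right)} = \left(64 - 69\right) \left(-10 + \left(z + z\right) \left(z + 22\right)\right) = - 5 \left(-10 + 2 z \left(22 + z\right)\right) = 50 - 10 z \left(22 + z\right)$)
$\left(p{\left(-142,-102 \right)} - -7333\right) - 9655 = \left(\left(50 - -31240 - 10 \left(-142\right)^{2}\right) - -7333\right) - 9655 = \left(\left(50 + 31240 - 201640\right) + 7333\right) - 9655 = \left(-170350 + 7333\right) - 9655 = -163017 - 9655 = -172672$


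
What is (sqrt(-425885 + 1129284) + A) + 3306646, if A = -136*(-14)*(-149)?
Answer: 3022950 + sqrt(703399) ≈ 3.0238e+6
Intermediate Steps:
A = -283696 (A = 1904*(-149) = -283696)
(sqrt(-425885 + 1129284) + A) + 3306646 = (sqrt(-425885 + 1129284) - 283696) + 3306646 = (sqrt(703399) - 283696) + 3306646 = (-283696 + sqrt(703399)) + 3306646 = 3022950 + sqrt(703399)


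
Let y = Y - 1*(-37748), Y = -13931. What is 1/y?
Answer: 1/23817 ≈ 4.1987e-5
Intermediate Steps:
y = 23817 (y = -13931 - 1*(-37748) = -13931 + 37748 = 23817)
1/y = 1/23817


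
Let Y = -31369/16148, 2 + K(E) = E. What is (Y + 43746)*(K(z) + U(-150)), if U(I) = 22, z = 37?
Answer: 40263605223/16148 ≈ 2.4934e+6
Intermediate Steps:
K(E) = -2 + E
Y = -31369/16148 (Y = -31369*1/16148 = -31369/16148 ≈ -1.9426)
(Y + 43746)*(K(z) + U(-150)) = (-31369/16148 + 43746)*((-2 + 37) + 22) = 706379039*(35 + 22)/16148 = (706379039/16148)*57 = 40263605223/16148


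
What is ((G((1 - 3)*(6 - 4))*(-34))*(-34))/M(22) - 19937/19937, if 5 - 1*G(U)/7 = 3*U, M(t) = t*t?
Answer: 34270/121 ≈ 283.22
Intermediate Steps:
M(t) = t²
G(U) = 35 - 21*U
((G((1 - 3)*(6 - 4))*(-34))*(-34))/M(22) - 19937/19937 = (((35 - 21*(1 - 3)*(6 - 4))*(-34))*(-34))/(22²) - 19937/19937 = (((35 - (-42)*2)*(-34))*(-34))/484 - 19937*1/19937 = (((35 - 21*(-4))*(-34))*(-34))*(1/484) - 1 = (((35 + 84)*(-34))*(-34))*(1/484) - 1 = ((119*(-34))*(-34))*(1/484) - 1 = -4046*(-34)*(1/484) - 1 = 137564*(1/484) - 1 = 34391/121 - 1 = 34270/121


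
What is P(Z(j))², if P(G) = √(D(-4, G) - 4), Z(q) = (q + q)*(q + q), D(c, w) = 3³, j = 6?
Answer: 23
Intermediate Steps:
D(c, w) = 27
Z(q) = 4*q² (Z(q) = (2*q)*(2*q) = 4*q²)
P(G) = √23 (P(G) = √(27 - 4) = √23)
P(Z(j))² = (√23)² = 23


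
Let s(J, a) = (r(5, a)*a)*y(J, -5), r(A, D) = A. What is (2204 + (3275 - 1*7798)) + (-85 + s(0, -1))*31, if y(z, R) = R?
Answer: -4179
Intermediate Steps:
s(J, a) = -25*a (s(J, a) = (5*a)*(-5) = -25*a)
(2204 + (3275 - 1*7798)) + (-85 + s(0, -1))*31 = (2204 + (3275 - 1*7798)) + (-85 - 25*(-1))*31 = (2204 + (3275 - 7798)) + (-85 + 25)*31 = (2204 - 4523) - 60*31 = -2319 - 1860 = -4179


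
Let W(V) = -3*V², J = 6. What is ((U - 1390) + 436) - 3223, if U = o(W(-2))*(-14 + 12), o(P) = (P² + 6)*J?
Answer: -5977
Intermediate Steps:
o(P) = 36 + 6*P² (o(P) = (P² + 6)*6 = (6 + P²)*6 = 36 + 6*P²)
U = -1800 (U = (36 + 6*(-3*(-2)²)²)*(-14 + 12) = (36 + 6*(-3*4)²)*(-2) = (36 + 6*(-12)²)*(-2) = (36 + 6*144)*(-2) = (36 + 864)*(-2) = 900*(-2) = -1800)
((U - 1390) + 436) - 3223 = ((-1800 - 1390) + 436) - 3223 = (-3190 + 436) - 3223 = -2754 - 3223 = -5977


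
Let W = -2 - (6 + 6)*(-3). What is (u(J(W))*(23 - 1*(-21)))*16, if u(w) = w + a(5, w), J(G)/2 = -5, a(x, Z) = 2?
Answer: -5632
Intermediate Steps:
W = 34 (W = -2 - 12*(-3) = -2 - 1*(-36) = -2 + 36 = 34)
J(G) = -10 (J(G) = 2*(-5) = -10)
u(w) = 2 + w (u(w) = w + 2 = 2 + w)
(u(J(W))*(23 - 1*(-21)))*16 = ((2 - 10)*(23 - 1*(-21)))*16 = -8*(23 + 21)*16 = -8*44*16 = -352*16 = -5632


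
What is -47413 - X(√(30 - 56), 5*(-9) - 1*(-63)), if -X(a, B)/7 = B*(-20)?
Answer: -49933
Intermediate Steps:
X(a, B) = 140*B (X(a, B) = -7*B*(-20) = -(-140)*B = 140*B)
-47413 - X(√(30 - 56), 5*(-9) - 1*(-63)) = -47413 - 140*(5*(-9) - 1*(-63)) = -47413 - 140*(-45 + 63) = -47413 - 140*18 = -47413 - 1*2520 = -47413 - 2520 = -49933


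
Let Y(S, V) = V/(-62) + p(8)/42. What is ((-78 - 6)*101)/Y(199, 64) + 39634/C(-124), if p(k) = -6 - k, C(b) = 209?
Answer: 8944054/1397 ≈ 6402.3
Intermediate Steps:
Y(S, V) = -⅓ - V/62 (Y(S, V) = V/(-62) + (-6 - 1*8)/42 = V*(-1/62) + (-6 - 8)*(1/42) = -V/62 - 14*1/42 = -V/62 - ⅓ = -⅓ - V/62)
((-78 - 6)*101)/Y(199, 64) + 39634/C(-124) = ((-78 - 6)*101)/(-⅓ - 1/62*64) + 39634/209 = (-84*101)/(-⅓ - 32/31) + 39634*(1/209) = -8484/(-127/93) + 2086/11 = -8484*(-93/127) + 2086/11 = 789012/127 + 2086/11 = 8944054/1397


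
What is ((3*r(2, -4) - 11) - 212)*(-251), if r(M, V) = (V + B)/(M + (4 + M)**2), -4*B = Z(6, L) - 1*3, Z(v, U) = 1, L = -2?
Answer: 4259219/76 ≈ 56042.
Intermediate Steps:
B = 1/2 (B = -(1 - 1*3)/4 = -(1 - 3)/4 = -1/4*(-2) = 1/2 ≈ 0.50000)
r(M, V) = (1/2 + V)/(M + (4 + M)**2) (r(M, V) = (V + 1/2)/(M + (4 + M)**2) = (1/2 + V)/(M + (4 + M)**2))
((3*r(2, -4) - 11) - 212)*(-251) = ((3*((1/2 - 4)/(2 + (4 + 2)**2)) - 11) - 212)*(-251) = ((3*(-7/2/(2 + 6**2)) - 11) - 212)*(-251) = ((3*(-7/2/(2 + 36)) - 11) - 212)*(-251) = ((3*(-7/2/38) - 11) - 212)*(-251) = ((3*((1/38)*(-7/2)) - 11) - 212)*(-251) = ((3*(-7/76) - 11) - 212)*(-251) = ((-21/76 - 11) - 212)*(-251) = (-857/76 - 212)*(-251) = -16969/76*(-251) = 4259219/76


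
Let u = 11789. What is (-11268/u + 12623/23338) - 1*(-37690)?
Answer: 10369598934543/275131682 ≈ 37690.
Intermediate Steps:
(-11268/u + 12623/23338) - 1*(-37690) = (-11268/11789 + 12623/23338) - 1*(-37690) = (-11268*1/11789 + 12623*(1/23338)) + 37690 = (-11268/11789 + 12623/23338) + 37690 = -114160037/275131682 + 37690 = 10369598934543/275131682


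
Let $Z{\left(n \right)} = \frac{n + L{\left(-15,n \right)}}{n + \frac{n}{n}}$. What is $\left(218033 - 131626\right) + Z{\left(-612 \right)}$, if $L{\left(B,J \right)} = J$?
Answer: $\frac{52795901}{611} \approx 86409.0$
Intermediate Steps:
$Z{\left(n \right)} = \frac{2 n}{1 + n}$ ($Z{\left(n \right)} = \frac{n + n}{n + \frac{n}{n}} = \frac{2 n}{n + 1} = \frac{2 n}{1 + n}$)
$\left(218033 - 131626\right) + Z{\left(-612 \right)} = \left(218033 - 131626\right) + 2 \left(-612\right) \frac{1}{1 - 612} = \left(218033 - 131626\right) + 2 \left(-612\right) \frac{1}{-611} = 86407 + 2 \left(-612\right) \left(- \frac{1}{611}\right) = 86407 + \frac{1224}{611} = \frac{52795901}{611}$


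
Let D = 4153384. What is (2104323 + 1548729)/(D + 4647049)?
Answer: 3653052/8800433 ≈ 0.41510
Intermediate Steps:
(2104323 + 1548729)/(D + 4647049) = (2104323 + 1548729)/(4153384 + 4647049) = 3653052/8800433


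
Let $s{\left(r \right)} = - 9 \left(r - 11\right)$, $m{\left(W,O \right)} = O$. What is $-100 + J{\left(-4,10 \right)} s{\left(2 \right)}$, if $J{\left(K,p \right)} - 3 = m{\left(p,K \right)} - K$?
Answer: $143$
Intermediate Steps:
$s{\left(r \right)} = 99 - 9 r$ ($s{\left(r \right)} = - 9 \left(-11 + r\right) = 99 - 9 r$)
$J{\left(K,p \right)} = 3$ ($J{\left(K,p \right)} = 3 + \left(K - K\right) = 3 + 0 = 3$)
$-100 + J{\left(-4,10 \right)} s{\left(2 \right)} = -100 + 3 \left(99 - 18\right) = -100 + 3 \cdot 81 = -100 + 243 = 143$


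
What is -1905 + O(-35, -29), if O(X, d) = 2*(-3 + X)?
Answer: -1981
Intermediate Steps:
O(X, d) = -6 + 2*X
-1905 + O(-35, -29) = -1905 + (-6 + 2*(-35)) = -1905 + (-6 - 70) = -1905 - 76 = -1981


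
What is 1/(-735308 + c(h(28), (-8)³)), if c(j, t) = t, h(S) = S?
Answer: -1/735820 ≈ -1.3590e-6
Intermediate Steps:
1/(-735308 + c(h(28), (-8)³)) = 1/(-735308 + (-8)³) = 1/(-735308 - 512) = 1/(-735820) = -1/735820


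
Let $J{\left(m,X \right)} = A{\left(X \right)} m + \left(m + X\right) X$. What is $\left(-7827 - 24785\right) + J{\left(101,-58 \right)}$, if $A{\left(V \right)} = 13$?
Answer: $-33793$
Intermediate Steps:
$J{\left(m,X \right)} = 13 m + X \left(X + m\right)$ ($J{\left(m,X \right)} = 13 m + \left(m + X\right) X = 13 m + \left(X + m\right) X = 13 m + X \left(X + m\right)$)
$\left(-7827 - 24785\right) + J{\left(101,-58 \right)} = \left(-7827 - 24785\right) + \left(\left(-58\right)^{2} + 13 \cdot 101 - 5858\right) = -32612 + \left(3364 + 1313 - 5858\right) = -32612 - 1181 = -33793$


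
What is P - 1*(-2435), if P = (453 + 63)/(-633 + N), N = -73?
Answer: 859297/353 ≈ 2434.3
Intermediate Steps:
P = -258/353 (P = (453 + 63)/(-633 - 73) = 516/(-706) = 516*(-1/706) = -258/353 ≈ -0.73088)
P - 1*(-2435) = -258/353 - 1*(-2435) = -258/353 + 2435 = 859297/353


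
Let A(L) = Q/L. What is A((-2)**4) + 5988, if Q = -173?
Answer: 95635/16 ≈ 5977.2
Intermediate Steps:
A(L) = -173/L
A((-2)**4) + 5988 = -173/((-2)**4) + 5988 = -173/16 + 5988 = 95635/16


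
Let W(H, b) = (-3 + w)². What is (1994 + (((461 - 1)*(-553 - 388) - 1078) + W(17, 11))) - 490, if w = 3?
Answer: -432434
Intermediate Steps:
W(H, b) = 0 (W(H, b) = (-3 + 3)² = 0² = 0)
(1994 + (((461 - 1)*(-553 - 388) - 1078) + W(17, 11))) - 490 = (1994 + (((461 - 1)*(-553 - 388) - 1078) + 0)) - 490 = (1994 + ((460*(-941) - 1078) + 0)) - 490 = (1994 + ((-432860 - 1078) + 0)) - 490 = (1994 + (-433938 + 0)) - 490 = (1994 - 433938) - 490 = -431944 - 490 = -432434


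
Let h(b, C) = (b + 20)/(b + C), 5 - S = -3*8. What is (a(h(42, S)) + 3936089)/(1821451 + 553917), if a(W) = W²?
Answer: 19841828493/11974230088 ≈ 1.6570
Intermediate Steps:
S = 29 (S = 5 - (-3)*8 = 5 - 1*(-24) = 5 + 24 = 29)
h(b, C) = (20 + b)/(C + b)
(a(h(42, S)) + 3936089)/(1821451 + 553917) = (((20 + 42)/(29 + 42))² + 3936089)/(1821451 + 553917) = ((62/71)² + 3936089)/2375368 = (((1/71)*62)² + 3936089)*(1/2375368) = ((62/71)² + 3936089)*(1/2375368) = (3844/5041 + 3936089)*(1/2375368) = (19841828493/5041)*(1/2375368) = 19841828493/11974230088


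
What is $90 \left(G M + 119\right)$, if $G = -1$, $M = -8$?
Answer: $11430$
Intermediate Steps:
$90 \left(G M + 119\right) = 90 \left(\left(-1\right) \left(-8\right) + 119\right) = 90 \left(8 + 119\right) = 90 \cdot 127 = 11430$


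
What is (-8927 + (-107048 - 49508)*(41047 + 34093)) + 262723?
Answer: -11763364044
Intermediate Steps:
(-8927 + (-107048 - 49508)*(41047 + 34093)) + 262723 = (-8927 - 156556*75140) + 262723 = (-8927 - 11763617840) + 262723 = -11763626767 + 262723 = -11763364044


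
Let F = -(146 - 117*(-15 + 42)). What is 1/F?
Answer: 1/3013 ≈ 0.00033189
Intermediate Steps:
F = 3013 (F = -(146 - 117*27) = -(146 - 3159) = -1*(-3013) = 3013)
1/F = 1/3013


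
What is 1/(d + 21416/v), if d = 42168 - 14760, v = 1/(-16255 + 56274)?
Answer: 1/857074312 ≈ 1.1668e-9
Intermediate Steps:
v = 1/40019 ≈ 2.4988e-5
d = 27408
1/(d + 21416/v) = 1/(27408 + 21416/(1/40019)) = 1/(27408 + 21416*40019) = 1/(27408 + 857046904) = 1/857074312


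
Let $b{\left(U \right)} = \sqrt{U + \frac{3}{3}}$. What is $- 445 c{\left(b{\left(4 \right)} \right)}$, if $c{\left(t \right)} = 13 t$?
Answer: $- 5785 \sqrt{5} \approx -12936.0$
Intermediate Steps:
$b{\left(U \right)} = \sqrt{1 + U}$ ($b{\left(U \right)} = \sqrt{U + 3 \cdot \frac{1}{3}} = \sqrt{U + 1} = \sqrt{1 + U}$)
$- 445 c{\left(b{\left(4 \right)} \right)} = - 445 \cdot 13 \sqrt{1 + 4} = - 445 \cdot 13 \sqrt{5} = - 5785 \sqrt{5}$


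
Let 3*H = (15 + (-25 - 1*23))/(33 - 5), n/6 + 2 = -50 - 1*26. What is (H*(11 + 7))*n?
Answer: 23166/7 ≈ 3309.4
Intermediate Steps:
n = -468 (n = -12 + 6*(-50 - 1*26) = -12 + 6*(-50 - 26) = -12 + 6*(-76) = -12 - 456 = -468)
H = -11/28 (H = ((15 + (-25 - 1*23))/(33 - 5))/3 = ((15 + (-25 - 23))/28)/3 = ((15 - 48)*(1/28))/3 = (-33*1/28)/3 = (1/3)*(-33/28) = -11/28 ≈ -0.39286)
(H*(11 + 7))*n = -11*(11 + 7)/28*(-468) = -11/28*18*(-468) = -99/14*(-468) = 23166/7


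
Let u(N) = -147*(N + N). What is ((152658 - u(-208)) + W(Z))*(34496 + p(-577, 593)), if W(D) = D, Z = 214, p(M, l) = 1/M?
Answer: 1825612398520/577 ≈ 3.1640e+9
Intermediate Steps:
u(N) = -294*N
((152658 - u(-208)) + W(Z))*(34496 + p(-577, 593)) = ((152658 - (-294)*(-208)) + 214)*(34496 + 1/(-577)) = ((152658 - 1*61152) + 214)*(34496 - 1/577) = ((152658 - 61152) + 214)*(19904191/577) = (91506 + 214)*(19904191/577) = 91720*(19904191/577) = 1825612398520/577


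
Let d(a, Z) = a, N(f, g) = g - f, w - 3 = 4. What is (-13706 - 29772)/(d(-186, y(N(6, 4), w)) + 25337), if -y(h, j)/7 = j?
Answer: -43478/25151 ≈ -1.7287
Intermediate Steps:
w = 7 (w = 3 + 4 = 7)
y(h, j) = -7*j
(-13706 - 29772)/(d(-186, y(N(6, 4), w)) + 25337) = (-13706 - 29772)/(-186 + 25337) = -43478/25151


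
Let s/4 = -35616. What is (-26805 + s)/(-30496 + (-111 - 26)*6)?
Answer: 169269/31318 ≈ 5.4048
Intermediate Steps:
s = -142464 (s = 4*(-35616) = -142464)
(-26805 + s)/(-30496 + (-111 - 26)*6) = (-26805 - 142464)/(-30496 + (-111 - 26)*6) = -169269/(-30496 - 137*6) = -169269/(-30496 - 822) = -169269/(-31318) = -169269*(-1/31318) = 169269/31318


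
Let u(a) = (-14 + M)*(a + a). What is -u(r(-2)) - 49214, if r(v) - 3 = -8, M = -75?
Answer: -50104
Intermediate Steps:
r(v) = -5 (r(v) = 3 - 8 = -5)
u(a) = -178*a (u(a) = (-14 - 75)*(a + a) = -178*a)
-u(r(-2)) - 49214 = -(-178)*(-5) - 49214 = -1*890 - 49214 = -890 - 49214 = -50104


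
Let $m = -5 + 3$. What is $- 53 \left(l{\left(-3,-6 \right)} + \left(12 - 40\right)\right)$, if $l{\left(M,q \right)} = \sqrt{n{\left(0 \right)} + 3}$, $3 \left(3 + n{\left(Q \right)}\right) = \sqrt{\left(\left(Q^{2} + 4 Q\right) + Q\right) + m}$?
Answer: $1484 - \frac{53 \sqrt[4]{2} \sqrt{3} \sqrt{i}}{3} \approx 1458.3 - 25.731 i$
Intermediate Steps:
$m = -2$
$n{\left(Q \right)} = -3 + \frac{\sqrt{-2 + Q^{2} + 5 Q}}{3}$ ($n{\left(Q \right)} = -3 + \frac{\sqrt{\left(\left(Q^{2} + 4 Q\right) + Q\right) - 2}}{3} = -3 + \frac{\sqrt{\left(Q^{2} + 5 Q\right) - 2}}{3} = -3 + \frac{\sqrt{-2 + Q^{2} + 5 Q}}{3}$)
$l{\left(M,q \right)} = \frac{\sqrt[4]{2} \sqrt{3} \sqrt{i}}{3}$ ($l{\left(M,q \right)} = \sqrt{\left(-3 + \frac{\sqrt{-2 + 0^{2} + 5 \cdot 0}}{3}\right) + 3} = \sqrt{\left(-3 + \frac{\sqrt{-2 + 0 + 0}}{3}\right) + 3} = \sqrt{\left(-3 + \frac{\sqrt{-2}}{3}\right) + 3} = \sqrt{\left(-3 + \frac{i \sqrt{2}}{3}\right) + 3} = \sqrt{\frac{i \sqrt{2}}{3}} = \frac{\sqrt[4]{2} \sqrt{3} \sqrt{i}}{3}$)
$- 53 \left(l{\left(-3,-6 \right)} + \left(12 - 40\right)\right) = - 53 \left(\frac{\sqrt[4]{2} \sqrt{3} \sqrt{i}}{3} + \left(12 - 40\right)\right) = - 53 \left(\frac{\sqrt[4]{2} \sqrt{3} \sqrt{i}}{3} - 28\right) = - 53 \left(-28 + \frac{\sqrt[4]{2} \sqrt{3} \sqrt{i}}{3}\right) = 1484 - \frac{53 \sqrt[4]{2} \sqrt{3} \sqrt{i}}{3}$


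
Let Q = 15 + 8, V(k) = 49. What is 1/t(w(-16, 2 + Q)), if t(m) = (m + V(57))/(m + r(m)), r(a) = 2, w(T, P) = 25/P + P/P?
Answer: 4/51 ≈ 0.078431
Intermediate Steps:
Q = 23
w(T, P) = 1 + 25/P (w(T, P) = 25/P + 1 = 1 + 25/P)
t(m) = (49 + m)/(2 + m) (t(m) = (m + 49)/(m + 2) = (49 + m)/(2 + m))
1/t(w(-16, 2 + Q)) = 1/((49 + (25 + (2 + 23))/(2 + 23))/(2 + (25 + (2 + 23))/(2 + 23))) = 1/((49 + (25 + 25)/25)/(2 + (25 + 25)/25)) = 1/((49 + (1/25)*50)/(2 + (1/25)*50)) = 1/((49 + 2)/(2 + 2)) = 1/(51/4) = 4/51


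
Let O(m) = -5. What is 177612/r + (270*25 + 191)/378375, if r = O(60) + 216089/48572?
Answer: -171801558534131/533130375 ≈ -3.2225e+5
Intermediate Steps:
r = -26771/48572 (r = -5 + 216089/48572 = -26771/48572 ≈ -0.55116)
177612/r + (270*25 + 191)/378375 = 177612/(-26771/48572) + (270*25 + 191)/378375 = 177612*(-48572/26771) + (6750 + 191)*(1/378375) = -454051056/1409 + 6941*(1/378375) = -454051056/1409 + 6941/378375 = -171801558534131/533130375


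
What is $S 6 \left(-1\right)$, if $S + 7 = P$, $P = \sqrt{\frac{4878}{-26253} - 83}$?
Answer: $42 - \frac{6 i \sqrt{707818801}}{2917} \approx 42.0 - 54.724 i$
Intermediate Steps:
$P = \frac{i \sqrt{707818801}}{2917}$ ($P = \sqrt{4878 \left(- \frac{1}{26253}\right) - 83} = \sqrt{- \frac{542}{2917} - 83} = \sqrt{- \frac{242653}{2917}} = \frac{i \sqrt{707818801}}{2917} \approx 9.1206 i$)
$S = -7 + \frac{i \sqrt{707818801}}{2917} \approx -7.0 + 9.1206 i$
$S 6 \left(-1\right) = \left(-7 + \frac{i \sqrt{707818801}}{2917}\right) 6 \left(-1\right) = \left(-7 + \frac{i \sqrt{707818801}}{2917}\right) \left(-6\right) = 42 - \frac{6 i \sqrt{707818801}}{2917}$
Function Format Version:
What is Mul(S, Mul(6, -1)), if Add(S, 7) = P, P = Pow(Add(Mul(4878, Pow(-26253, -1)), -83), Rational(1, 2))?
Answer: Add(42, Mul(Rational(-6, 2917), I, Pow(707818801, Rational(1, 2)))) ≈ Add(42.000, Mul(-54.724, I))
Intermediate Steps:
P = Mul(Rational(1, 2917), I, Pow(707818801, Rational(1, 2))) (P = Pow(Add(Mul(4878, Rational(-1, 26253)), -83), Rational(1, 2)) = Pow(Add(Rational(-542, 2917), -83), Rational(1, 2)) = Pow(Rational(-242653, 2917), Rational(1, 2)) = Mul(Rational(1, 2917), I, Pow(707818801, Rational(1, 2))) ≈ Mul(9.1206, I))
S = Add(-7, Mul(Rational(1, 2917), I, Pow(707818801, Rational(1, 2)))) ≈ Add(-7.0000, Mul(9.1206, I))
Mul(S, Mul(6, -1)) = Mul(Add(-7, Mul(Rational(1, 2917), I, Pow(707818801, Rational(1, 2)))), Mul(6, -1)) = Mul(Add(-7, Mul(Rational(1, 2917), I, Pow(707818801, Rational(1, 2)))), -6) = Add(42, Mul(Rational(-6, 2917), I, Pow(707818801, Rational(1, 2))))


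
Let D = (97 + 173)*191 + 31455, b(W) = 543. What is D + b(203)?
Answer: 83568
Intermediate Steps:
D = 83025 (D = 270*191 + 31455 = 51570 + 31455 = 83025)
D + b(203) = 83025 + 543 = 83568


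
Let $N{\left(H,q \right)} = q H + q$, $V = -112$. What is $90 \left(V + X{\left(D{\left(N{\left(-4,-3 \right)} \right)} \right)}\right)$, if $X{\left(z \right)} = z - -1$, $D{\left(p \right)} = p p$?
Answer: $-2700$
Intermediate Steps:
$N{\left(H,q \right)} = q + H q$ ($N{\left(H,q \right)} = H q + q = q + H q$)
$D{\left(p \right)} = p^{2}$
$X{\left(z \right)} = 1 + z$ ($X{\left(z \right)} = z + 1 = 1 + z$)
$90 \left(V + X{\left(D{\left(N{\left(-4,-3 \right)} \right)} \right)}\right) = 90 \left(-112 + \left(1 + \left(- 3 \left(1 - 4\right)\right)^{2}\right)\right) = 90 \left(-112 + \left(1 + \left(\left(-3\right) \left(-3\right)\right)^{2}\right)\right) = 90 \left(-112 + \left(1 + 9^{2}\right)\right) = 90 \left(-112 + \left(1 + 81\right)\right) = 90 \left(-112 + 82\right) = 90 \left(-30\right) = -2700$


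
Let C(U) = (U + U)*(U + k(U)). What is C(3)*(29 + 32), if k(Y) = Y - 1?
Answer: 1830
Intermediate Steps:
k(Y) = -1 + Y
C(U) = 2*U*(-1 + 2*U) (C(U) = (U + U)*(U + (-1 + U)) = (2*U)*(-1 + 2*U) = 2*U*(-1 + 2*U))
C(3)*(29 + 32) = (2*3*(-1 + 2*3))*(29 + 32) = (2*3*(-1 + 6))*61 = (2*3*5)*61 = 30*61 = 1830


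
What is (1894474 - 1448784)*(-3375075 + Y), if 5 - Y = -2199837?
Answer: -523789595770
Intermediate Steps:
Y = 2199842 (Y = 5 - 1*(-2199837) = 5 + 2199837 = 2199842)
(1894474 - 1448784)*(-3375075 + Y) = (1894474 - 1448784)*(-3375075 + 2199842) = 445690*(-1175233) = -523789595770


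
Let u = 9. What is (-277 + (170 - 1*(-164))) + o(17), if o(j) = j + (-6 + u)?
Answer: 77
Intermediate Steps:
o(j) = 3 + j (o(j) = j + (-6 + 9) = j + 3 = 3 + j)
(-277 + (170 - 1*(-164))) + o(17) = (-277 + (170 - 1*(-164))) + (3 + 17) = (-277 + (170 + 164)) + 20 = (-277 + 334) + 20 = 57 + 20 = 77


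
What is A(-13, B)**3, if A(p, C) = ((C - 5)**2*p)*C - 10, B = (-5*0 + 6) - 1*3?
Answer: -4574296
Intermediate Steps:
B = 3 (B = (0 + 6) - 3 = 6 - 3 = 3)
A(p, C) = -10 + C*p*(-5 + C)**2 (A(p, C) = ((-5 + C)**2*p)*C - 10 = (p*(-5 + C)**2)*C - 10 = C*p*(-5 + C)**2 - 10 = -10 + C*p*(-5 + C)**2)
A(-13, B)**3 = (-10 + 3*(-13)*(-5 + 3)**2)**3 = (-10 + 3*(-13)*(-2)**2)**3 = (-10 + 3*(-13)*4)**3 = (-10 - 156)**3 = (-166)**3 = -4574296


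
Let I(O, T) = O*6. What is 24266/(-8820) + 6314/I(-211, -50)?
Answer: -7200853/930510 ≈ -7.7386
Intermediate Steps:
I(O, T) = 6*O
24266/(-8820) + 6314/I(-211, -50) = 24266/(-8820) + 6314/((6*(-211))) = 24266*(-1/8820) + 6314/(-1266) = -12133/4410 + 6314*(-1/1266) = -12133/4410 - 3157/633 = -7200853/930510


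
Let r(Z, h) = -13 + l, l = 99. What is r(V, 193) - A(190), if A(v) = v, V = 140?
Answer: -104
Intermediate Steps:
r(Z, h) = 86 (r(Z, h) = -13 + 99 = 86)
r(V, 193) - A(190) = 86 - 1*190 = 86 - 190 = -104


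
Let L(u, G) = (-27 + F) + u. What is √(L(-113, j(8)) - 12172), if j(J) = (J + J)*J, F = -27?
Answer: 3*I*√1371 ≈ 111.08*I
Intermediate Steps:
j(J) = 2*J² (j(J) = (2*J)*J = 2*J²)
L(u, G) = -54 + u (L(u, G) = (-27 - 27) + u = -54 + u)
√(L(-113, j(8)) - 12172) = √((-54 - 113) - 12172) = √(-167 - 12172) = √(-12339) = 3*I*√1371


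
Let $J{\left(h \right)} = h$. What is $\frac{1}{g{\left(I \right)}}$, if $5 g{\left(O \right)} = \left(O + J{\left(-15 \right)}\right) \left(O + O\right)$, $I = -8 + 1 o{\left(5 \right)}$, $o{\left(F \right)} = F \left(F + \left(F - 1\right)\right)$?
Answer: $\frac{5}{1628} \approx 0.0030713$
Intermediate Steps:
$o{\left(F \right)} = F \left(-1 + 2 F\right)$ ($o{\left(F \right)} = F \left(F + \left(-1 + F\right)\right) = F \left(-1 + 2 F\right)$)
$I = 37$ ($I = -8 + 1 \cdot 5 \left(-1 + 2 \cdot 5\right) = -8 + 1 \cdot 5 \left(-1 + 10\right) = -8 + 1 \cdot 5 \cdot 9 = -8 + 1 \cdot 45 = -8 + 45 = 37$)
$g{\left(O \right)} = \frac{2 O \left(-15 + O\right)}{5}$ ($g{\left(O \right)} = \frac{\left(O - 15\right) \left(O + O\right)}{5} = \frac{\left(-15 + O\right) 2 O}{5} = \frac{2 O \left(-15 + O\right)}{5}$)
$\frac{1}{g{\left(I \right)}} = \frac{1}{\frac{2}{5} \cdot 37 \left(-15 + 37\right)} = \frac{1}{\frac{2}{5} \cdot 37 \cdot 22} = \frac{1}{\frac{1628}{5}} = \frac{5}{1628}$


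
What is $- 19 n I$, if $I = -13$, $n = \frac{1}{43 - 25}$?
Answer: $\frac{247}{18} \approx 13.722$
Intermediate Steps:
$n = \frac{1}{18} \approx 0.055556$
$- 19 n I = \left(-19\right) \frac{1}{18} \left(-13\right) = \left(- \frac{19}{18}\right) \left(-13\right) = \frac{247}{18}$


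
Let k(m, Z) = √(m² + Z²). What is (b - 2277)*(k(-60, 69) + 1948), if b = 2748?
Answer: 917508 + 1413*√929 ≈ 9.6058e+5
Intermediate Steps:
k(m, Z) = √(Z² + m²)
(b - 2277)*(k(-60, 69) + 1948) = (2748 - 2277)*(√(69² + (-60)²) + 1948) = 471*(√(4761 + 3600) + 1948) = 471*(√8361 + 1948) = 471*(3*√929 + 1948) = 471*(1948 + 3*√929) = 917508 + 1413*√929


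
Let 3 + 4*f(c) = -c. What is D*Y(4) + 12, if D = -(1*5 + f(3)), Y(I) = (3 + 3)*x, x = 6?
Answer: -114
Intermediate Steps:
f(c) = -3/4 - c/4 (f(c) = -3/4 + (-c)/4 = -3/4 - c/4)
Y(I) = 36 (Y(I) = (3 + 3)*6 = 6*6 = 36)
D = -7/2 (D = -(1*5 + (-3/4 - 1/4*3)) = -(5 + (-3/4 - 3/4)) = -(5 - 3/2) = -1*7/2 = -7/2 ≈ -3.5000)
D*Y(4) + 12 = -7/2*36 + 12 = -126 + 12 = -114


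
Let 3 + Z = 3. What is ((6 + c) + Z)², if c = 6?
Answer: 144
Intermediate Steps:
Z = 0 (Z = -3 + 3 = 0)
((6 + c) + Z)² = ((6 + 6) + 0)² = (12 + 0)² = 12² = 144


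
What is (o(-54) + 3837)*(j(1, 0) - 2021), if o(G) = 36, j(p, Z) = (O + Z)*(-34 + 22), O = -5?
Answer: -7594953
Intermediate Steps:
j(p, Z) = 60 - 12*Z (j(p, Z) = (-5 + Z)*(-34 + 22) = (-5 + Z)*(-12) = 60 - 12*Z)
(o(-54) + 3837)*(j(1, 0) - 2021) = (36 + 3837)*((60 - 12*0) - 2021) = 3873*((60 + 0) - 2021) = 3873*(60 - 2021) = 3873*(-1961) = -7594953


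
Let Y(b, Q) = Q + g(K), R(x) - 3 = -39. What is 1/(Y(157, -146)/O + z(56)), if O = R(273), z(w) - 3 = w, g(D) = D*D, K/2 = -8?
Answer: 18/1007 ≈ 0.017875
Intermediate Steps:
K = -16 (K = 2*(-8) = -16)
R(x) = -36 (R(x) = 3 - 39 = -36)
g(D) = D**2
z(w) = 3 + w
Y(b, Q) = 256 + Q (Y(b, Q) = Q + (-16)**2 = Q + 256 = 256 + Q)
O = -36
1/(Y(157, -146)/O + z(56)) = 1/((256 - 146)/(-36) + (3 + 56)) = 1/(110*(-1/36) + 59) = 1/(-55/18 + 59) = 1/(1007/18) = 18/1007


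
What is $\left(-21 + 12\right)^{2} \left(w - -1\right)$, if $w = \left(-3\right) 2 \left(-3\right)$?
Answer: $1539$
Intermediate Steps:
$w = 18$ ($w = \left(-6\right) \left(-3\right) = 18$)
$\left(-21 + 12\right)^{2} \left(w - -1\right) = \left(-21 + 12\right)^{2} \left(18 - -1\right) = \left(-9\right)^{2} \left(18 + 1\right) = 81 \cdot 19 = 1539$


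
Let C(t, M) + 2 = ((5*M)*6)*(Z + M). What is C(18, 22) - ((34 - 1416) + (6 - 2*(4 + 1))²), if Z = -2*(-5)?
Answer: 22484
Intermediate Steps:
Z = 10
C(t, M) = -2 + 30*M*(10 + M) (C(t, M) = -2 + ((5*M)*6)*(10 + M) = -2 + (30*M)*(10 + M) = -2 + 30*M*(10 + M))
C(18, 22) - ((34 - 1416) + (6 - 2*(4 + 1))²) = (-2 + 30*22² + 300*22) - ((34 - 1416) + (6 - 2*(4 + 1))²) = (-2 + 30*484 + 6600) - (-1382 + (6 - 2*5)²) = (-2 + 14520 + 6600) - (-1382 + (6 - 10)²) = 21118 - (-1382 + (-4)²) = 21118 - (-1382 + 16) = 21118 - 1*(-1366) = 21118 + 1366 = 22484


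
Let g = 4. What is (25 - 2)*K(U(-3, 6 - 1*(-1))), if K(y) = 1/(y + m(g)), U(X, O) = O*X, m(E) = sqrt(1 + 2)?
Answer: -161/146 - 23*sqrt(3)/438 ≈ -1.1937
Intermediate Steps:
m(E) = sqrt(3)
K(y) = 1/(y + sqrt(3))
(25 - 2)*K(U(-3, 6 - 1*(-1))) = (25 - 2)/((6 - 1*(-1))*(-3) + sqrt(3)) = 23/((6 + 1)*(-3) + sqrt(3)) = 23/(7*(-3) + sqrt(3)) = 23/(-21 + sqrt(3))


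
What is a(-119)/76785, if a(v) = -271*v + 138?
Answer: 32387/76785 ≈ 0.42179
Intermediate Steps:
a(v) = 138 - 271*v
a(-119)/76785 = (138 - 271*(-119))/76785 = (138 + 32249)*(1/76785) = 32387*(1/76785) = 32387/76785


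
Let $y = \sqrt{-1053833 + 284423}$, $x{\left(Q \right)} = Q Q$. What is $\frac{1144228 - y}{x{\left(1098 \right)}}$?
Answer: $\frac{286057}{301401} - \frac{i \sqrt{85490}}{401868} \approx 0.94909 - 0.00072757 i$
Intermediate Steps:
$x{\left(Q \right)} = Q^{2}$
$y = 3 i \sqrt{85490}$ ($y = \sqrt{-769410} = 3 i \sqrt{85490} \approx 877.16 i$)
$\frac{1144228 - y}{x{\left(1098 \right)}} = \frac{1144228 - 3 i \sqrt{85490}}{1098^{2}} = \frac{1144228 - 3 i \sqrt{85490}}{1205604} = \left(1144228 - 3 i \sqrt{85490}\right) \frac{1}{1205604} = \frac{286057}{301401} - \frac{i \sqrt{85490}}{401868}$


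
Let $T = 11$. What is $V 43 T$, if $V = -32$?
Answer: $-15136$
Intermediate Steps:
$V 43 T = \left(-32\right) 43 \cdot 11 = \left(-1376\right) 11 = -15136$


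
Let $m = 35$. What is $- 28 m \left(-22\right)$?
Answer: $21560$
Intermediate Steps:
$- 28 m \left(-22\right) = \left(-28\right) 35 \left(-22\right) = \left(-980\right) \left(-22\right) = 21560$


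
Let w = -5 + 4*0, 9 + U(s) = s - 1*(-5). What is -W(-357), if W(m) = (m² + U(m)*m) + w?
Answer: -256321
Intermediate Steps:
U(s) = -4 + s (U(s) = -9 + (s - 1*(-5)) = -9 + (s + 5) = -9 + (5 + s) = -4 + s)
w = -5 (w = -5 + 0 = -5)
W(m) = -5 + m² + m*(-4 + m) (W(m) = (m² + (-4 + m)*m) - 5 = (m² + m*(-4 + m)) - 5 = -5 + m² + m*(-4 + m))
-W(-357) = -(-5 + (-357)² - 357*(-4 - 357)) = -(-5 + 127449 - 357*(-361)) = -(-5 + 127449 + 128877) = -1*256321 = -256321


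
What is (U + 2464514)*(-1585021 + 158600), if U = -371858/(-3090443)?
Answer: -10864250548297826760/3090443 ≈ -3.5154e+12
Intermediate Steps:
U = 371858/3090443 (U = -371858*(-1/3090443) = 371858/3090443 ≈ 0.12033)
(U + 2464514)*(-1585021 + 158600) = (371858/3090443 + 2464514)*(-1585021 + 158600) = (7616440411560/3090443)*(-1426421) = -10864250548297826760/3090443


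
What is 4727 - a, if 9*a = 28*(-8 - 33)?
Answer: 43691/9 ≈ 4854.6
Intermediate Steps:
a = -1148/9 (a = (28*(-8 - 33))/9 = (28*(-41))/9 = (⅑)*(-1148) = -1148/9 ≈ -127.56)
4727 - a = 4727 - 1*(-1148/9) = 4727 + 1148/9 = 43691/9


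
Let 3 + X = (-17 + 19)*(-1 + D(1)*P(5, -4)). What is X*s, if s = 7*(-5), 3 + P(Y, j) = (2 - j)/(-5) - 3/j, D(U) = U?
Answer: 833/2 ≈ 416.50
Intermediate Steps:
P(Y, j) = -17/5 - 3/j + j/5 (P(Y, j) = -3 + ((2 - j)/(-5) - 3/j) = -3 + ((2 - j)*(-1/5) - 3/j) = -3 + ((-2/5 + j/5) - 3/j) = -3 + (-2/5 - 3/j + j/5) = -17/5 - 3/j + j/5)
s = -35
X = -119/10 (X = -3 + (-17 + 19)*(-1 + 1*((1/5)*(-15 - 4*(-17 - 4))/(-4))) = -3 + 2*(-1 + 1*((1/5)*(-1/4)*(-15 - 4*(-21)))) = -3 + 2*(-1 + 1*((1/5)*(-1/4)*(-15 + 84))) = -3 + 2*(-1 + 1*((1/5)*(-1/4)*69)) = -3 + 2*(-1 + 1*(-69/20)) = -3 + 2*(-1 - 69/20) = -3 + 2*(-89/20) = -3 - 89/10 = -119/10 ≈ -11.900)
X*s = -119/10*(-35) = 833/2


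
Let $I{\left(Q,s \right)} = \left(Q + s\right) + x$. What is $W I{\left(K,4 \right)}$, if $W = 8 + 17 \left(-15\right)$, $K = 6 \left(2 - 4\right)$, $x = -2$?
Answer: $2470$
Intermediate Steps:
$K = -12$ ($K = 6 \left(-2\right) = -12$)
$W = -247$ ($W = 8 - 255 = -247$)
$I{\left(Q,s \right)} = -2 + Q + s$ ($I{\left(Q,s \right)} = \left(Q + s\right) - 2 = -2 + Q + s$)
$W I{\left(K,4 \right)} = - 247 \left(-2 - 12 + 4\right) = \left(-247\right) \left(-10\right) = 2470$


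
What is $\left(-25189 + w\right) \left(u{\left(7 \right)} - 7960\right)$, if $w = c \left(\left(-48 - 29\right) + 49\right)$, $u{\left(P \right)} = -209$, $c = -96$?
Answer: $183810669$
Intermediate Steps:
$w = 2688$ ($w = - 96 \left(\left(-48 - 29\right) + 49\right) = - 96 \left(-77 + 49\right) = \left(-96\right) \left(-28\right) = 2688$)
$\left(-25189 + w\right) \left(u{\left(7 \right)} - 7960\right) = \left(-25189 + 2688\right) \left(-209 - 7960\right) = \left(-22501\right) \left(-8169\right) = 183810669$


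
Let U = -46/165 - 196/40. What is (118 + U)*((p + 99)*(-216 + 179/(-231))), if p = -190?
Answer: 4847290045/2178 ≈ 2.2256e+6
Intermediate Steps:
U = -1709/330 (U = -46*1/165 - 196*1/40 = -46/165 - 49/10 = -1709/330 ≈ -5.1788)
(118 + U)*((p + 99)*(-216 + 179/(-231))) = (118 - 1709/330)*((-190 + 99)*(-216 + 179/(-231))) = 37231*(-91*(-216 + 179*(-1/231)))/330 = 37231*(-91*(-216 - 179/231))/330 = 37231*(-91*(-50075/231))/330 = (37231/330)*(650975/33) = 4847290045/2178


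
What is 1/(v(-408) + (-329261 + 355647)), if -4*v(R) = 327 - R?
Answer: 4/104809 ≈ 3.8165e-5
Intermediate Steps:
v(R) = -327/4 + R/4 (v(R) = -(327 - R)/4 = -327/4 + R/4)
1/(v(-408) + (-329261 + 355647)) = 1/((-327/4 + (1/4)*(-408)) + (-329261 + 355647)) = 1/((-327/4 - 102) + 26386) = 1/(-735/4 + 26386) = 1/(104809/4) = 4/104809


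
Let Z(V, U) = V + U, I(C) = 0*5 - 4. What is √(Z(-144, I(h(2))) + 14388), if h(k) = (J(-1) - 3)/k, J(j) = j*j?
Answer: 4*√890 ≈ 119.33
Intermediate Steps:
J(j) = j²
h(k) = -2/k (h(k) = ((-1)² - 3)/k = (1 - 3)/k = -2/k)
I(C) = -4 (I(C) = 0 - 4 = -4)
Z(V, U) = U + V
√(Z(-144, I(h(2))) + 14388) = √((-4 - 144) + 14388) = √(-148 + 14388) = √14240 = 4*√890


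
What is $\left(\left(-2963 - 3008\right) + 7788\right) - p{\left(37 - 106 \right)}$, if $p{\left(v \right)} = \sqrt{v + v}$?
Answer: $1817 - i \sqrt{138} \approx 1817.0 - 11.747 i$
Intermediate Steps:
$p{\left(v \right)} = \sqrt{2} \sqrt{v}$ ($p{\left(v \right)} = \sqrt{2 v} = \sqrt{2} \sqrt{v}$)
$\left(\left(-2963 - 3008\right) + 7788\right) - p{\left(37 - 106 \right)} = \left(\left(-2963 - 3008\right) + 7788\right) - \sqrt{2} \sqrt{37 - 106} = \left(-5971 + 7788\right) - \sqrt{2} \sqrt{-69} = 1817 - \sqrt{2} i \sqrt{69} = 1817 - i \sqrt{138}$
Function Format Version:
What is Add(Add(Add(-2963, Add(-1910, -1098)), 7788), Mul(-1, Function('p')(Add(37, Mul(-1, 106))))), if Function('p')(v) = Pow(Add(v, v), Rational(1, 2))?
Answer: Add(1817, Mul(-1, I, Pow(138, Rational(1, 2)))) ≈ Add(1817.0, Mul(-11.747, I))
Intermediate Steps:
Function('p')(v) = Mul(Pow(2, Rational(1, 2)), Pow(v, Rational(1, 2))) (Function('p')(v) = Pow(Mul(2, v), Rational(1, 2)) = Mul(Pow(2, Rational(1, 2)), Pow(v, Rational(1, 2))))
Add(Add(Add(-2963, Add(-1910, -1098)), 7788), Mul(-1, Function('p')(Add(37, Mul(-1, 106))))) = Add(Add(Add(-2963, Add(-1910, -1098)), 7788), Mul(-1, Mul(Pow(2, Rational(1, 2)), Pow(Add(37, Mul(-1, 106)), Rational(1, 2))))) = Add(Add(Add(-2963, -3008), 7788), Mul(-1, Mul(Pow(2, Rational(1, 2)), Pow(Add(37, -106), Rational(1, 2))))) = Add(Add(-5971, 7788), Mul(-1, Mul(Pow(2, Rational(1, 2)), Pow(-69, Rational(1, 2))))) = Add(1817, Mul(-1, Mul(Pow(2, Rational(1, 2)), Mul(I, Pow(69, Rational(1, 2)))))) = Add(1817, Mul(-1, Mul(I, Pow(138, Rational(1, 2))))) = Add(1817, Mul(-1, I, Pow(138, Rational(1, 2))))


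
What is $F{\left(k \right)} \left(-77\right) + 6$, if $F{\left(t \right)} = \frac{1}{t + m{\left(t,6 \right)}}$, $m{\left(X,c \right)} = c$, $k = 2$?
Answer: $- \frac{29}{8} \approx -3.625$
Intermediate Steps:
$F{\left(t \right)} = \frac{1}{6 + t}$ ($F{\left(t \right)} = \frac{1}{t + 6} = \frac{1}{6 + t}$)
$F{\left(k \right)} \left(-77\right) + 6 = \frac{1}{6 + 2} \left(-77\right) + 6 = \frac{1}{8} \left(-77\right) + 6 = - \frac{77}{8} + 6 = - \frac{29}{8}$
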